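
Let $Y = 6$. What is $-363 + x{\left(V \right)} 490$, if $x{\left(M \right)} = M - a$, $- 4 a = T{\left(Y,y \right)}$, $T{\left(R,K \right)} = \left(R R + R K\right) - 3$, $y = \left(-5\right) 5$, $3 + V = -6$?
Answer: $- \frac{38211}{2} \approx -19106.0$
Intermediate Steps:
$V = -9$ ($V = -3 - 6 = -9$)
$y = -25$
$T{\left(R,K \right)} = -3 + R^{2} + K R$ ($T{\left(R,K \right)} = \left(R^{2} + K R\right) - 3 = -3 + R^{2} + K R$)
$a = \frac{117}{4}$ ($a = - \frac{-3 + 6^{2} - 150}{4} = - \frac{-3 + 36 - 150}{4} = \left(- \frac{1}{4}\right) \left(-117\right) = \frac{117}{4} \approx 29.25$)
$x{\left(M \right)} = - \frac{117}{4} + M$ ($x{\left(M \right)} = M - \frac{117}{4} = - \frac{117}{4} + M$)
$-363 + x{\left(V \right)} 490 = -363 + \left(- \frac{117}{4} - 9\right) 490 = -363 - \frac{37485}{2} = - \frac{38211}{2}$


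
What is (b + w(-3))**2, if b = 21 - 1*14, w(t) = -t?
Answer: 100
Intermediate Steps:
b = 7 (b = 21 - 14 = 7)
(b + w(-3))**2 = (7 - 1*(-3))**2 = (7 + 3)**2 = 10**2 = 100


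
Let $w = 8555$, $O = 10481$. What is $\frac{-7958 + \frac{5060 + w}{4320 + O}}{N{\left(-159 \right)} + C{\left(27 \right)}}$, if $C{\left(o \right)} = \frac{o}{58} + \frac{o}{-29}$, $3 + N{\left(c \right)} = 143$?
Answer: $- \frac{6830819094}{119784493} \approx -57.026$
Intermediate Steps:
$N{\left(c \right)} = 140$ ($N{\left(c \right)} = -3 + 143 = 140$)
$C{\left(o \right)} = - \frac{o}{58}$ ($C{\left(o \right)} = o \frac{1}{58} + o \left(- \frac{1}{29}\right) = \frac{o}{58} - \frac{o}{29} = - \frac{o}{58}$)
$\frac{-7958 + \frac{5060 + w}{4320 + O}}{N{\left(-159 \right)} + C{\left(27 \right)}} = \frac{-7958 + \frac{5060 + 8555}{4320 + 10481}}{140 - \frac{27}{58}} = \frac{-7958 + \frac{13615}{14801}}{140 - \frac{27}{58}} = \frac{-7958 + 13615 \cdot \frac{1}{14801}}{\frac{8093}{58}} = \left(-7958 + \frac{13615}{14801}\right) \frac{58}{8093} = \left(- \frac{117772743}{14801}\right) \frac{58}{8093} = - \frac{6830819094}{119784493}$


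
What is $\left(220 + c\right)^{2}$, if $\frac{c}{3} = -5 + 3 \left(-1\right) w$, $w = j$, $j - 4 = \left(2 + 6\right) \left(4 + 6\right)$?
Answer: $303601$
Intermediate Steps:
$j = 84$ ($j = 4 + \left(2 + 6\right) \left(4 + 6\right) = 4 + 8 \cdot 10 = 4 + 80 = 84$)
$w = 84$
$c = -771$ ($c = 3 \left(-5 + 3 \left(-1\right) 84\right) = 3 \left(-5 - 252\right) = 3 \left(-257\right) = -771$)
$\left(220 + c\right)^{2} = \left(220 - 771\right)^{2} = \left(-551\right)^{2} = 303601$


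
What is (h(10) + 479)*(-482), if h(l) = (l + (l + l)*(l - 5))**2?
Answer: -6063078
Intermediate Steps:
h(l) = (l + 2*l*(-5 + l))**2 (h(l) = (l + (2*l)*(-5 + l))**2 = (l + 2*l*(-5 + l))**2)
(h(10) + 479)*(-482) = (10**2*(-9 + 2*10)**2 + 479)*(-482) = (100*(-9 + 20)**2 + 479)*(-482) = (100*11**2 + 479)*(-482) = (100*121 + 479)*(-482) = (12100 + 479)*(-482) = 12579*(-482) = -6063078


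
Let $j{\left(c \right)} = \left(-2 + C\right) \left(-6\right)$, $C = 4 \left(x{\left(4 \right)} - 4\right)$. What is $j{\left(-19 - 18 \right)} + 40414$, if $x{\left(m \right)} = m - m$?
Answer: $40522$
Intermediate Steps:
$x{\left(m \right)} = 0$
$C = -16$ ($C = 4 \left(0 - 4\right) = 4 \left(-4\right) = -16$)
$j{\left(c \right)} = 108$ ($j{\left(c \right)} = \left(-2 - 16\right) \left(-6\right) = \left(-18\right) \left(-6\right) = 108$)
$j{\left(-19 - 18 \right)} + 40414 = 108 + 40414 = 40522$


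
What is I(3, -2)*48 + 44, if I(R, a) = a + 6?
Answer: 236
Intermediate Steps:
I(R, a) = 6 + a
I(3, -2)*48 + 44 = (6 - 2)*48 + 44 = 4*48 + 44 = 192 + 44 = 236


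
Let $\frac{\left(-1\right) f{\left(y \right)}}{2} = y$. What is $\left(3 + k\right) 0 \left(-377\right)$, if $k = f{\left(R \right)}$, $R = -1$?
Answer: $0$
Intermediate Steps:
$f{\left(y \right)} = - 2 y$
$k = 2$ ($k = \left(-2\right) \left(-1\right) = 2$)
$\left(3 + k\right) 0 \left(-377\right) = \left(3 + 2\right) 0 \left(-377\right) = 5 \cdot 0 \left(-377\right) = 0 \left(-377\right) = 0$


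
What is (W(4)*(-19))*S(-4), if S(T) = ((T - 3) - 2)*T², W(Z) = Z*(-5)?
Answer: -54720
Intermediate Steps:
W(Z) = -5*Z
S(T) = T²*(-5 + T) (S(T) = ((-3 + T) - 2)*T² = (-5 + T)*T² = T²*(-5 + T))
(W(4)*(-19))*S(-4) = (-5*4*(-19))*((-4)²*(-5 - 4)) = (-20*(-19))*(16*(-9)) = 380*(-144) = -54720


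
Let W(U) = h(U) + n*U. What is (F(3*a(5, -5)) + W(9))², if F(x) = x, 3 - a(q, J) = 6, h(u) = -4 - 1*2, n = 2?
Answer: 9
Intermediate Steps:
h(u) = -6 (h(u) = -4 - 2 = -6)
a(q, J) = -3 (a(q, J) = 3 - 1*6 = 3 - 6 = -3)
W(U) = -6 + 2*U
(F(3*a(5, -5)) + W(9))² = (3*(-3) + (-6 + 2*9))² = (-9 + (-6 + 18))² = (-9 + 12)² = 3² = 9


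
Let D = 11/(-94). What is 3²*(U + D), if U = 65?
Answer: 54891/94 ≈ 583.95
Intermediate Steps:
D = -11/94 (D = 11*(-1/94) = -11/94 ≈ -0.11702)
3²*(U + D) = 3²*(65 - 11/94) = 9*(6099/94) = 54891/94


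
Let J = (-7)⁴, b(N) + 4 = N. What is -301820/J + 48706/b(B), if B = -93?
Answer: -146219646/232897 ≈ -627.83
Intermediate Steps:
b(N) = -4 + N
J = 2401
-301820/J + 48706/b(B) = -301820/2401 + 48706/(-4 - 93) = -301820*1/2401 + 48706/(-97) = -301820/2401 + 48706*(-1/97) = -301820/2401 - 48706/97 = -146219646/232897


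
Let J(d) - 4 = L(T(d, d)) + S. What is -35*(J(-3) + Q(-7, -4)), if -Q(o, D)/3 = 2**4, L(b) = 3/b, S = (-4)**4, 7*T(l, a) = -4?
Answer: -28945/4 ≈ -7236.3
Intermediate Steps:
T(l, a) = -4/7 (T(l, a) = (1/7)*(-4) = -4/7)
S = 256
Q(o, D) = -48 (Q(o, D) = -3*2**4 = -3*16 = -48)
J(d) = 1019/4 (J(d) = 4 + (3/(-4/7) + 256) = 4 + (3*(-7/4) + 256) = 4 + (-21/4 + 256) = 4 + 1003/4 = 1019/4)
-35*(J(-3) + Q(-7, -4)) = -35*(1019/4 - 48) = -35*827/4 = -28945/4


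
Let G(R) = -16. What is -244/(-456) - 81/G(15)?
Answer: 5105/912 ≈ 5.5976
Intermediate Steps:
-244/(-456) - 81/G(15) = -244/(-456) - 81/(-16) = -244*(-1/456) - 81*(-1/16) = 61/114 + 81/16 = 5105/912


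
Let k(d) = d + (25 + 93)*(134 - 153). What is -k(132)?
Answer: 2110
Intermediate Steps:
k(d) = -2242 + d (k(d) = d + 118*(-19) = d - 2242 = -2242 + d)
-k(132) = -(-2242 + 132) = -1*(-2110) = 2110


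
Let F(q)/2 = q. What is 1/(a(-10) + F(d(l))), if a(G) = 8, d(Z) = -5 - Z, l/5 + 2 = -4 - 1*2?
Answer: 1/78 ≈ 0.012821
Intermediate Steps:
l = -40 (l = -10 + 5*(-4 - 1*2) = -10 + 5*(-4 - 2) = -10 + 5*(-6) = -10 - 30 = -40)
F(q) = 2*q
1/(a(-10) + F(d(l))) = 1/(8 + 2*(-5 - 1*(-40))) = 1/(8 + 2*(-5 + 40)) = 1/(8 + 2*35) = 1/(8 + 70) = 1/78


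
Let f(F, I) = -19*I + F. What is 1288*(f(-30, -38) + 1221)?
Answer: 2463944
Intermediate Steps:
f(F, I) = F - 19*I
1288*(f(-30, -38) + 1221) = 1288*((-30 - 19*(-38)) + 1221) = 1288*((-30 + 722) + 1221) = 1288*(692 + 1221) = 1288*1913 = 2463944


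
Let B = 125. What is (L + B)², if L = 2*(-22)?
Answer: 6561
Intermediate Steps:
L = -44
(L + B)² = (-44 + 125)² = 81² = 6561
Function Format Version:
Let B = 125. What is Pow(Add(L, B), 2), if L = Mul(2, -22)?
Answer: 6561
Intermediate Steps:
L = -44
Pow(Add(L, B), 2) = Pow(Add(-44, 125), 2) = Pow(81, 2) = 6561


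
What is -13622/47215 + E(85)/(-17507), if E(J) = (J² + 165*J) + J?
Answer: -177973197/118084715 ≈ -1.5072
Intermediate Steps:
E(J) = J² + 166*J
-13622/47215 + E(85)/(-17507) = -13622/47215 + (85*(166 + 85))/(-17507) = -13622*1/47215 + (85*251)*(-1/17507) = -1946/6745 + 21335*(-1/17507) = -1946/6745 - 21335/17507 = -177973197/118084715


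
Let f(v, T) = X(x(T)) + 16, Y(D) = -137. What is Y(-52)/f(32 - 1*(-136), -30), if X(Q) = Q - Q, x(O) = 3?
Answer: -137/16 ≈ -8.5625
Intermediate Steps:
X(Q) = 0
f(v, T) = 16 (f(v, T) = 0 + 16 = 16)
Y(-52)/f(32 - 1*(-136), -30) = -137/16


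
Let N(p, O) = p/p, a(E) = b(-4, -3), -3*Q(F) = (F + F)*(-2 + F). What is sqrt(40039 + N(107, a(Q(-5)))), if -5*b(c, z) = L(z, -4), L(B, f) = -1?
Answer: 2*sqrt(10010) ≈ 200.10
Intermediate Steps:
Q(F) = -2*F*(-2 + F)/3 (Q(F) = -(F + F)*(-2 + F)/3 = -2*F*(-2 + F)/3)
b(c, z) = 1/5 (b(c, z) = -1/5*(-1) = 1/5)
a(E) = 1/5
N(p, O) = 1
sqrt(40039 + N(107, a(Q(-5)))) = sqrt(40039 + 1) = sqrt(40040) = 2*sqrt(10010)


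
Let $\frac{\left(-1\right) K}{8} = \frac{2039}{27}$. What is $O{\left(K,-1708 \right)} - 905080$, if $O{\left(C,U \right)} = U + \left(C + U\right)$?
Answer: $- \frac{24545704}{27} \approx -9.091 \cdot 10^{5}$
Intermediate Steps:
$K = - \frac{16312}{27}$ ($K = - 8 \cdot \frac{2039}{27} = - 8 \cdot 2039 \cdot \frac{1}{27} = \left(-8\right) \frac{2039}{27} = - \frac{16312}{27} \approx -604.15$)
$O{\left(C,U \right)} = C + 2 U$
$O{\left(K,-1708 \right)} - 905080 = \left(- \frac{16312}{27} + 2 \left(-1708\right)\right) - 905080 = \left(- \frac{16312}{27} - 3416\right) - 905080 = - \frac{108544}{27} - 905080 = - \frac{24545704}{27}$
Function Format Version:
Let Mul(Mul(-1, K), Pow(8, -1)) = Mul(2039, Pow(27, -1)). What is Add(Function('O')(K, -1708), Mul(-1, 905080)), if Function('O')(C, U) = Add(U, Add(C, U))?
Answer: Rational(-24545704, 27) ≈ -9.0910e+5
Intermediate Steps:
K = Rational(-16312, 27) (K = Mul(-8, Mul(2039, Pow(27, -1))) = Mul(-8, Mul(2039, Rational(1, 27))) = Mul(-8, Rational(2039, 27)) = Rational(-16312, 27) ≈ -604.15)
Function('O')(C, U) = Add(C, Mul(2, U))
Add(Function('O')(K, -1708), Mul(-1, 905080)) = Add(Add(Rational(-16312, 27), Mul(2, -1708)), Mul(-1, 905080)) = Add(Add(Rational(-16312, 27), -3416), -905080) = Add(Rational(-108544, 27), -905080) = Rational(-24545704, 27)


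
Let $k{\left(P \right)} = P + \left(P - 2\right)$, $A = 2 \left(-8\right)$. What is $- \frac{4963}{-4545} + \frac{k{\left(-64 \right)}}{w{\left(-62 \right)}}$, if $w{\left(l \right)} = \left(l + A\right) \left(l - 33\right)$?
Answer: $\frac{92782}{86355} \approx 1.0744$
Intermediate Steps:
$A = -16$
$w{\left(l \right)} = \left(-33 + l\right) \left(-16 + l\right)$ ($w{\left(l \right)} = \left(l - 16\right) \left(l - 33\right) = \left(-16 + l\right) \left(-33 + l\right) = \left(-33 + l\right) \left(-16 + l\right)$)
$k{\left(P \right)} = -2 + 2 P$ ($k{\left(P \right)} = P + \left(-2 + P\right) = -2 + 2 P$)
$- \frac{4963}{-4545} + \frac{k{\left(-64 \right)}}{w{\left(-62 \right)}} = - \frac{4963}{-4545} + \frac{-2 + 2 \left(-64\right)}{528 + \left(-62\right)^{2} - -3038} = \left(-4963\right) \left(- \frac{1}{4545}\right) + \frac{-2 - 128}{528 + 3844 + 3038} = \frac{4963}{4545} - \frac{130}{7410} = \frac{4963}{4545} - \frac{1}{57} = \frac{92782}{86355}$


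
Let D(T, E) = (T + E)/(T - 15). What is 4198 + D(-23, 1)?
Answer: 79773/19 ≈ 4198.6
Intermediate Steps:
D(T, E) = (E + T)/(-15 + T)
4198 + D(-23, 1) = 4198 + (1 - 23)/(-15 - 23) = 4198 - 22/(-38) = 4198 - 1/38*(-22) = 4198 + 11/19 = 79773/19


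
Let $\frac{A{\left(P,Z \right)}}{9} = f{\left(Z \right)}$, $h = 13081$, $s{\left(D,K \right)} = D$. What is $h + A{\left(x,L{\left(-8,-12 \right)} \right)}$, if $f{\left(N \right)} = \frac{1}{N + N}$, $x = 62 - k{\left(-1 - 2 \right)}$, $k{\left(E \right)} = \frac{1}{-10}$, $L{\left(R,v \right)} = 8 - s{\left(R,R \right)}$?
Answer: $\frac{418601}{32} \approx 13081.0$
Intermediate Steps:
$L{\left(R,v \right)} = 8 - R$
$k{\left(E \right)} = - \frac{1}{10}$
$x = \frac{621}{10}$ ($x = 62 - - \frac{1}{10} = 62 + \frac{1}{10} = \frac{621}{10} \approx 62.1$)
$f{\left(N \right)} = \frac{1}{2 N}$
$A{\left(P,Z \right)} = \frac{9}{2 Z}$ ($A{\left(P,Z \right)} = 9 \frac{1}{2 Z} = \frac{9}{2 Z}$)
$h + A{\left(x,L{\left(-8,-12 \right)} \right)} = 13081 + \frac{9}{2 \left(8 - -8\right)} = 13081 + \frac{9}{2 \left(8 + 8\right)} = 13081 + \frac{9}{2 \cdot 16} = 13081 + \frac{9}{2} \cdot \frac{1}{16} = 13081 + \frac{9}{32} = \frac{418601}{32}$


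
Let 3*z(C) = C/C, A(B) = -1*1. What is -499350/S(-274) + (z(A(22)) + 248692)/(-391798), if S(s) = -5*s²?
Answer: 7671765241/11030484993 ≈ 0.69551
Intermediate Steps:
A(B) = -1
z(C) = ⅓ (z(C) = (C/C)/3 = (⅓)*1 = ⅓)
-499350/S(-274) + (z(A(22)) + 248692)/(-391798) = -499350/((-5*(-274)²)) + (⅓ + 248692)/(-391798) = -499350/((-5*75076)) + (746077/3)*(-1/391798) = -499350/(-375380) - 746077/1175394 = -499350*(-1/375380) - 746077/1175394 = 49935/37538 - 746077/1175394 = 7671765241/11030484993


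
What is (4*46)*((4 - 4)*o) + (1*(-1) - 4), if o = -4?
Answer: -5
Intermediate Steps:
(4*46)*((4 - 4)*o) + (1*(-1) - 4) = (4*46)*((4 - 4)*(-4)) + (1*(-1) - 4) = 184*(0*(-4)) + (-1 - 4) = 184*0 - 5 = 0 - 5 = -5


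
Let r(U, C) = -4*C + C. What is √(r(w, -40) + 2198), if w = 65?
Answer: √2318 ≈ 48.146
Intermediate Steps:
r(U, C) = -3*C
√(r(w, -40) + 2198) = √(-3*(-40) + 2198) = √(120 + 2198) = √2318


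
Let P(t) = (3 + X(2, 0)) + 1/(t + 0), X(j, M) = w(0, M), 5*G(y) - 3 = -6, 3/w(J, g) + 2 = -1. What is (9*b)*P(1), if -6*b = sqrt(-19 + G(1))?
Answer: -63*I*sqrt(10)/10 ≈ -19.922*I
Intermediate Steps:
w(J, g) = -1 (w(J, g) = 3/(-2 - 1) = 3/(-3) = 3*(-1/3) = -1)
G(y) = -3/5 (G(y) = 3/5 + (1/5)*(-6) = 3/5 - 6/5 = -3/5)
X(j, M) = -1
b = -7*I*sqrt(10)/30 (b = -sqrt(-19 - 3/5)/6 = -7*I*sqrt(10)/30 ≈ -0.73786*I)
P(t) = 2 + 1/t (P(t) = (3 - 1) + 1/(t + 0) = 2 + 1/t)
(9*b)*P(1) = (9*(-7*I*sqrt(10)/30))*(2 + 1/1) = (-21*I*sqrt(10)/10)*(2 + 1) = -21*I*sqrt(10)/10*3 = -63*I*sqrt(10)/10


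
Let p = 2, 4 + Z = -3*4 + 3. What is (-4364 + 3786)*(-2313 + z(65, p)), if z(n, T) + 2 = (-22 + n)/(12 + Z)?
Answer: 1362924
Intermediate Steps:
Z = -13 (Z = -4 + (-3*4 + 3) = -4 + (-12 + 3) = -4 - 9 = -13)
z(n, T) = 20 - n (z(n, T) = -2 + (-22 + n)/(12 - 13) = -2 + (-22 + n)/(-1) = -2 + (-22 + n)*(-1) = -2 + (22 - n) = 20 - n)
(-4364 + 3786)*(-2313 + z(65, p)) = (-4364 + 3786)*(-2313 + (20 - 1*65)) = -578*(-2313 + (20 - 65)) = -578*(-2313 - 45) = -578*(-2358) = 1362924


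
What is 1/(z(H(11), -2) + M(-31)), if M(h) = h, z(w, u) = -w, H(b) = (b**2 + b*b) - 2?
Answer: -1/271 ≈ -0.0036900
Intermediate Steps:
H(b) = -2 + 2*b**2 (H(b) = (b**2 + b**2) - 2 = 2*b**2 - 2 = -2 + 2*b**2)
1/(z(H(11), -2) + M(-31)) = 1/(-(-2 + 2*11**2) - 31) = 1/(-(-2 + 2*121) - 31) = 1/(-(-2 + 242) - 31) = 1/(-1*240 - 31) = 1/(-240 - 31) = 1/(-271) = -1/271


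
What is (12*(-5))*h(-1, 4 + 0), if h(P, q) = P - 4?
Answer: 300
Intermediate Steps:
h(P, q) = -4 + P
(12*(-5))*h(-1, 4 + 0) = (12*(-5))*(-4 - 1) = -60*(-5) = 300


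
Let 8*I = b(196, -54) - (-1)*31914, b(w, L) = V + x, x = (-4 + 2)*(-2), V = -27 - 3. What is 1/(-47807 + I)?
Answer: -1/43821 ≈ -2.2820e-5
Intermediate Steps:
V = -30
x = 4 (x = -2*(-2) = 4)
b(w, L) = -26 (b(w, L) = -30 + 4 = -26)
I = 3986 (I = (-26 - (-1)*31914)/8 = (-26 - 1*(-31914))/8 = (-26 + 31914)/8 = (⅛)*31888 = 3986)
1/(-47807 + I) = 1/(-47807 + 3986) = 1/(-43821) = -1/43821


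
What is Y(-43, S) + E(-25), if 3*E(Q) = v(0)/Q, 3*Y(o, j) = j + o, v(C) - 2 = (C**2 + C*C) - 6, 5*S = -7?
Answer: -1106/75 ≈ -14.747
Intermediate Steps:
S = -7/5 (S = (1/5)*(-7) = -7/5 ≈ -1.4000)
v(C) = -4 + 2*C**2 (v(C) = 2 + ((C**2 + C*C) - 6) = 2 + ((C**2 + C**2) - 6) = 2 + (2*C**2 - 6) = 2 + (-6 + 2*C**2) = -4 + 2*C**2)
Y(o, j) = j/3 + o/3 (Y(o, j) = (j + o)/3 = j/3 + o/3)
E(Q) = -4/(3*Q) (E(Q) = ((-4 + 2*0**2)/Q)/3 = ((-4 + 2*0)/Q)/3 = ((-4 + 0)/Q)/3 = (-4/Q)/3 = -4/(3*Q))
Y(-43, S) + E(-25) = ((1/3)*(-7/5) + (1/3)*(-43)) - 4/3/(-25) = (-7/15 - 43/3) - 4/3*(-1/25) = -74/5 + 4/75 = -1106/75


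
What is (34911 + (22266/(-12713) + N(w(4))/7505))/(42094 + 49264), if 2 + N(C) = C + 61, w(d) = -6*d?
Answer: 333072902884/871656407627 ≈ 0.38211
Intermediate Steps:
N(C) = 59 + C (N(C) = -2 + (C + 61) = -2 + (61 + C) = 59 + C)
(34911 + (22266/(-12713) + N(w(4))/7505))/(42094 + 49264) = (34911 + (22266/(-12713) + (59 - 6*4)/7505))/(42094 + 49264) = (34911 + (22266*(-1/12713) + (59 - 24)*(1/7505)))/91358 = (34911 + (-22266/12713 + 35*(1/7505)))*(1/91358) = (34911 + (-22266/12713 + 7/1501))*(1/91358) = (34911 - 33332275/19082213)*(1/91358) = (666145805768/19082213)*(1/91358) = 333072902884/871656407627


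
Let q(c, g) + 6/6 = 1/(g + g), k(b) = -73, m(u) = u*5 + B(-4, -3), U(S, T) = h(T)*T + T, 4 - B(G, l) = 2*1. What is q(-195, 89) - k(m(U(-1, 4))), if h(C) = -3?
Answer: 12817/178 ≈ 72.006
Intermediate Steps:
B(G, l) = 2 (B(G, l) = 4 - 2 = 2)
U(S, T) = -2*T (U(S, T) = -3*T + T = -2*T)
m(u) = 2 + 5*u (m(u) = u*5 + 2 = 5*u + 2 = 2 + 5*u)
q(c, g) = -1 + 1/(2*g) (q(c, g) = -1 + 1/(g + g) = -1 + 1/(2*g))
q(-195, 89) - k(m(U(-1, 4))) = (1/2 - 1*89)/89 - 1*(-73) = (1/2 - 89)/89 + 73 = (1/89)*(-177/2) + 73 = -177/178 + 73 = 12817/178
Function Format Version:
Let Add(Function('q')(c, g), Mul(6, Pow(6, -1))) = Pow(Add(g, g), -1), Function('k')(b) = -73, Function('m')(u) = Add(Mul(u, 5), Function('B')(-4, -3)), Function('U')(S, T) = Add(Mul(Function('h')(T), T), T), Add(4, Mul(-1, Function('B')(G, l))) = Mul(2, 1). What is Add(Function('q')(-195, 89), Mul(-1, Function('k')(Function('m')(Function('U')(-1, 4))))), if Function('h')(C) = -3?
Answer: Rational(12817, 178) ≈ 72.006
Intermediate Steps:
Function('B')(G, l) = 2 (Function('B')(G, l) = Add(4, Mul(-1, Mul(2, 1))) = Add(4, Mul(-1, 2)) = Add(4, -2) = 2)
Function('U')(S, T) = Mul(-2, T) (Function('U')(S, T) = Add(Mul(-3, T), T) = Mul(-2, T))
Function('m')(u) = Add(2, Mul(5, u)) (Function('m')(u) = Add(Mul(u, 5), 2) = Add(Mul(5, u), 2) = Add(2, Mul(5, u)))
Function('q')(c, g) = Add(-1, Mul(Rational(1, 2), Pow(g, -1))) (Function('q')(c, g) = Add(-1, Pow(Add(g, g), -1)) = Add(-1, Pow(Mul(2, g), -1)) = Add(-1, Mul(Rational(1, 2), Pow(g, -1))))
Add(Function('q')(-195, 89), Mul(-1, Function('k')(Function('m')(Function('U')(-1, 4))))) = Add(Mul(Pow(89, -1), Add(Rational(1, 2), Mul(-1, 89))), Mul(-1, -73)) = Add(Mul(Rational(1, 89), Add(Rational(1, 2), -89)), 73) = Add(Mul(Rational(1, 89), Rational(-177, 2)), 73) = Add(Rational(-177, 178), 73) = Rational(12817, 178)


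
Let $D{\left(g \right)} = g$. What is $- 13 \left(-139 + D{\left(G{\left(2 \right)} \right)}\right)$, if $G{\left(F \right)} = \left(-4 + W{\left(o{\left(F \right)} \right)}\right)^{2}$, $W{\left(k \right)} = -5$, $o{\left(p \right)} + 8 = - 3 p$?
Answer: $754$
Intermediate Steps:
$o{\left(p \right)} = -8 - 3 p$
$G{\left(F \right)} = 81$ ($G{\left(F \right)} = \left(-4 - 5\right)^{2} = \left(-9\right)^{2} = 81$)
$- 13 \left(-139 + D{\left(G{\left(2 \right)} \right)}\right) = - 13 \left(-139 + 81\right) = \left(-13\right) \left(-58\right) = 754$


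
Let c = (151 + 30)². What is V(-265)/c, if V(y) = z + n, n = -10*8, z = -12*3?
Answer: -116/32761 ≈ -0.0035408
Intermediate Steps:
z = -36
n = -80
c = 32761 (c = 181² = 32761)
V(y) = -116 (V(y) = -36 - 80 = -116)
V(-265)/c = -116/32761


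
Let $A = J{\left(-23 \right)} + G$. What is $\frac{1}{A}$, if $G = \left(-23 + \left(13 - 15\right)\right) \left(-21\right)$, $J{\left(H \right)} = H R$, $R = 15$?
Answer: $\frac{1}{180} \approx 0.0055556$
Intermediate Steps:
$J{\left(H \right)} = 15 H$ ($J{\left(H \right)} = H 15 = 15 H$)
$G = 525$ ($G = \left(-23 + \left(13 - 15\right)\right) \left(-21\right) = \left(-23 - 2\right) \left(-21\right) = \left(-25\right) \left(-21\right) = 525$)
$A = 180$ ($A = 15 \left(-23\right) + 525 = -345 + 525 = 180$)
$\frac{1}{A} = \frac{1}{180}$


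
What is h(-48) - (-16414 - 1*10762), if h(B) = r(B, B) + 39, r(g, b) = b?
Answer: 27167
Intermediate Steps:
h(B) = 39 + B (h(B) = B + 39 = 39 + B)
h(-48) - (-16414 - 1*10762) = (39 - 48) - (-16414 - 1*10762) = -9 - (-16414 - 10762) = -9 - 1*(-27176) = -9 + 27176 = 27167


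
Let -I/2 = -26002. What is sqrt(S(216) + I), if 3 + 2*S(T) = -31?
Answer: sqrt(51987) ≈ 228.01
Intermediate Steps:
I = 52004 (I = -2*(-26002) = 52004)
S(T) = -17 (S(T) = -3/2 + (1/2)*(-31) = -3/2 - 31/2 = -17)
sqrt(S(216) + I) = sqrt(-17 + 52004) = sqrt(51987)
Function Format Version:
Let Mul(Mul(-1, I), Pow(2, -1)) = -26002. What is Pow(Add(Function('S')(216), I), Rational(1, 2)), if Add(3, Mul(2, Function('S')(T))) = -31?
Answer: Pow(51987, Rational(1, 2)) ≈ 228.01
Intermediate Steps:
I = 52004 (I = Mul(-2, -26002) = 52004)
Function('S')(T) = -17 (Function('S')(T) = Add(Rational(-3, 2), Mul(Rational(1, 2), -31)) = Add(Rational(-3, 2), Rational(-31, 2)) = -17)
Pow(Add(Function('S')(216), I), Rational(1, 2)) = Pow(Add(-17, 52004), Rational(1, 2)) = Pow(51987, Rational(1, 2))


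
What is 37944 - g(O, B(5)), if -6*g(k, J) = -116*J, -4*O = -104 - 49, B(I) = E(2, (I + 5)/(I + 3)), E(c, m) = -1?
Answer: 113890/3 ≈ 37963.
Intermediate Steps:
B(I) = -1
O = 153/4 (O = -(-104 - 49)/4 = -¼*(-153) = 153/4 ≈ 38.250)
g(k, J) = 58*J/3 (g(k, J) = -(-58)*J/3 = 58*J/3)
37944 - g(O, B(5)) = 37944 - 58*(-1)/3 = 37944 - 1*(-58/3) = 37944 + 58/3 = 113890/3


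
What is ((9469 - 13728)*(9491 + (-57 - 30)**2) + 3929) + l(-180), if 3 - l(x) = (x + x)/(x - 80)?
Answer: -944509922/13 ≈ -7.2655e+7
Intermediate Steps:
l(x) = 3 - 2*x/(-80 + x) (l(x) = 3 - (x + x)/(x - 80) = 3 - 2*x/(-80 + x))
((9469 - 13728)*(9491 + (-57 - 30)**2) + 3929) + l(-180) = ((9469 - 13728)*(9491 + (-57 - 30)**2) + 3929) + (-240 - 180)/(-80 - 180) = (-4259*(9491 + (-87)**2) + 3929) - 420/(-260) = (-4259*(9491 + 7569) + 3929) - 1/260*(-420) = (-4259*17060 + 3929) + 21/13 = (-72658540 + 3929) + 21/13 = -72654611 + 21/13 = -944509922/13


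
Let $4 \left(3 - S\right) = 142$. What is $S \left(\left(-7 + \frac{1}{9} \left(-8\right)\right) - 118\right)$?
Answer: $\frac{73645}{18} \approx 4091.4$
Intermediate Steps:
$S = - \frac{65}{2}$ ($S = 3 - \frac{71}{2} = - \frac{65}{2} \approx -32.5$)
$S \left(\left(-7 + \frac{1}{9} \left(-8\right)\right) - 118\right) = - \frac{65 \left(\left(-7 + \frac{1}{9} \left(-8\right)\right) - 118\right)}{2} = - \frac{65 \left(\left(-7 - \frac{8}{9}\right) - 118\right)}{2} = - \frac{65 \left(- \frac{71}{9} - 118\right)}{2} = \left(- \frac{65}{2}\right) \left(- \frac{1133}{9}\right) = \frac{73645}{18}$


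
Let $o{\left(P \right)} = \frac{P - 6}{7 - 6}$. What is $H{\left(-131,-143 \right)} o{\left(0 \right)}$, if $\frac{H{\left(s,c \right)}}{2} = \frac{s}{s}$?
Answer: $-12$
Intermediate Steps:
$H{\left(s,c \right)} = 2$ ($H{\left(s,c \right)} = 2 \frac{s}{s} = 2 \cdot 1 = 2$)
$o{\left(P \right)} = -6 + P$ ($o{\left(P \right)} = \frac{-6 + P}{1} = \left(-6 + P\right) 1 = -6 + P$)
$H{\left(-131,-143 \right)} o{\left(0 \right)} = 2 \left(-6 + 0\right) = 2 \left(-6\right) = -12$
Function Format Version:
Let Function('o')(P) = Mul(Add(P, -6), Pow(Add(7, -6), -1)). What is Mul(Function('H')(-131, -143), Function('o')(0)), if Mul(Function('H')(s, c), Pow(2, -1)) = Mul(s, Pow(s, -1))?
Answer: -12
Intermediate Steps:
Function('H')(s, c) = 2 (Function('H')(s, c) = Mul(2, Mul(s, Pow(s, -1))) = Mul(2, 1) = 2)
Function('o')(P) = Add(-6, P) (Function('o')(P) = Mul(Add(-6, P), Pow(1, -1)) = Mul(Add(-6, P), 1) = Add(-6, P))
Mul(Function('H')(-131, -143), Function('o')(0)) = Mul(2, Add(-6, 0)) = Mul(2, -6) = -12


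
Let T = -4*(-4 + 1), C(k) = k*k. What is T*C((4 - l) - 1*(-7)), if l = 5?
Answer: 432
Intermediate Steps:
C(k) = k**2
T = 12 (T = -4*(-3) = 12)
T*C((4 - l) - 1*(-7)) = 12*((4 - 1*5) - 1*(-7))**2 = 12*((4 - 5) + 7)**2 = 12*(-1 + 7)**2 = 12*6**2 = 12*36 = 432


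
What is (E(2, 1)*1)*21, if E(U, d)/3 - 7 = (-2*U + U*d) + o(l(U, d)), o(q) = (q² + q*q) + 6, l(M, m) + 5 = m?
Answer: 2709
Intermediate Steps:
l(M, m) = -5 + m
o(q) = 6 + 2*q² (o(q) = (q² + q²) + 6 = 2*q² + 6 = 6 + 2*q²)
E(U, d) = 39 - 6*U + 6*(-5 + d)² + 3*U*d (E(U, d) = 21 + 3*((-2*U + U*d) + (6 + 2*(-5 + d)²)) = 21 + 3*(6 - 2*U + 2*(-5 + d)² + U*d) = 21 + (18 - 6*U + 6*(-5 + d)² + 3*U*d) = 39 - 6*U + 6*(-5 + d)² + 3*U*d)
(E(2, 1)*1)*21 = ((39 - 6*2 + 6*(-5 + 1)² + 3*2*1)*1)*21 = ((39 - 12 + 6*(-4)² + 6)*1)*21 = ((39 - 12 + 6*16 + 6)*1)*21 = ((39 - 12 + 96 + 6)*1)*21 = (129*1)*21 = 129*21 = 2709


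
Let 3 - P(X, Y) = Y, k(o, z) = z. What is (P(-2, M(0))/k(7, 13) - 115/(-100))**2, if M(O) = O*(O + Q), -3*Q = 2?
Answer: 128881/67600 ≈ 1.9065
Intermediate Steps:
Q = -2/3 (Q = -1/3*2 = -2/3 ≈ -0.66667)
M(O) = O*(-2/3 + O) (M(O) = O*(O - 2/3) = O*(-2/3 + O))
P(X, Y) = 3 - Y
(P(-2, M(0))/k(7, 13) - 115/(-100))**2 = ((3 - 0*(-2 + 3*0)/3)/13 - 115/(-100))**2 = ((3 - 0*(-2 + 0)/3)*(1/13) - 115*(-1/100))**2 = ((3 - 0*(-2)/3)*(1/13) + 23/20)**2 = ((3 - 1*0)*(1/13) + 23/20)**2 = ((3 + 0)*(1/13) + 23/20)**2 = (3*(1/13) + 23/20)**2 = (3/13 + 23/20)**2 = (359/260)**2 = 128881/67600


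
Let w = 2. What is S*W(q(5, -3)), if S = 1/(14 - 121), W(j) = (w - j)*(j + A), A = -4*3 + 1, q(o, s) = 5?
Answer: -18/107 ≈ -0.16822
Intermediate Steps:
A = -11 (A = -12 + 1 = -11)
W(j) = (-11 + j)*(2 - j) (W(j) = (2 - j)*(j - 11) = (2 - j)*(-11 + j) = (-11 + j)*(2 - j))
S = -1/107 (S = 1/(-107) = -1/107 ≈ -0.0093458)
S*W(q(5, -3)) = -(-22 - 1*5² + 13*5)/107 = -(-22 - 1*25 + 65)/107 = -(-22 - 25 + 65)/107 = -1/107*18 = -18/107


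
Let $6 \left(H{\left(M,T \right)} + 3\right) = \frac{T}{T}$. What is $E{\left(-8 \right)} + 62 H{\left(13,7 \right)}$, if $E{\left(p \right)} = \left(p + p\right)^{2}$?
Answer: $\frac{241}{3} \approx 80.333$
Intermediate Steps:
$E{\left(p \right)} = 4 p^{2}$ ($E{\left(p \right)} = \left(2 p\right)^{2} = 4 p^{2}$)
$H{\left(M,T \right)} = - \frac{17}{6}$ ($H{\left(M,T \right)} = -3 + \frac{T \frac{1}{T}}{6} = -3 + \frac{1}{6} \cdot 1 = -3 + \frac{1}{6} = - \frac{17}{6}$)
$E{\left(-8 \right)} + 62 H{\left(13,7 \right)} = 4 \left(-8\right)^{2} + 62 \left(- \frac{17}{6}\right) = 4 \cdot 64 - \frac{527}{3} = 256 - \frac{527}{3} = \frac{241}{3}$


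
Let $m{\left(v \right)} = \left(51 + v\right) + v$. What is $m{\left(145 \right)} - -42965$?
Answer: $43306$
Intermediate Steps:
$m{\left(v \right)} = 51 + 2 v$
$m{\left(145 \right)} - -42965 = \left(51 + 2 \cdot 145\right) - -42965 = \left(51 + 290\right) + 42965 = 341 + 42965 = 43306$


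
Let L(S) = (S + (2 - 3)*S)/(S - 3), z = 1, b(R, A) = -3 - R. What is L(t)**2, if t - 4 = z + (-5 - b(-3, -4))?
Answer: 0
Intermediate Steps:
t = 0 (t = 4 + (1 + (-5 - (-3 - 1*(-3)))) = 4 + (1 + (-5 - (-3 + 3))) = 4 + (1 + (-5 - 1*0)) = 4 + (1 + (-5 + 0)) = 4 + (1 - 5) = 4 - 4 = 0)
L(S) = 0 (L(S) = (S - S)/(-3 + S) = 0/(-3 + S) = 0)
L(t)**2 = 0**2 = 0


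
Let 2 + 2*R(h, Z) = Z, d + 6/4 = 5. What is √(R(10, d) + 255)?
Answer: √1023/2 ≈ 15.992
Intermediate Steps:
d = 7/2 (d = -3/2 + 5 = 7/2 ≈ 3.5000)
R(h, Z) = -1 + Z/2
√(R(10, d) + 255) = √((-1 + (½)*(7/2)) + 255) = √((-1 + 7/4) + 255) = √(¾ + 255) = √(1023/4) = √1023/2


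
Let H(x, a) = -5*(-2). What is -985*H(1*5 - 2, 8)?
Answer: -9850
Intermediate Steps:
H(x, a) = 10
-985*H(1*5 - 2, 8) = -985*10 = -9850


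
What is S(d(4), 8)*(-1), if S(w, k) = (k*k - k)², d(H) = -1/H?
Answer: -3136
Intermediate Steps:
S(w, k) = (k² - k)²
S(d(4), 8)*(-1) = (8²*(-1 + 8)²)*(-1) = (64*7²)*(-1) = (64*49)*(-1) = 3136*(-1) = -3136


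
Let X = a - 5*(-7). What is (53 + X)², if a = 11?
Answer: 9801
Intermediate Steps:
X = 46 (X = 11 - 5*(-7) = 11 + 35 = 46)
(53 + X)² = (53 + 46)² = 99² = 9801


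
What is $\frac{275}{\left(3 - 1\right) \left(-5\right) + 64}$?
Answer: $\frac{275}{54} \approx 5.0926$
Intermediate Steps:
$\frac{275}{\left(3 - 1\right) \left(-5\right) + 64} = \frac{275}{2 \left(-5\right) + 64} = \frac{275}{-10 + 64} = \frac{275}{54}$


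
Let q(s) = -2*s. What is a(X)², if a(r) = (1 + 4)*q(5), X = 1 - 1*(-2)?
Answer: 2500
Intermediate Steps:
X = 3 (X = 1 + 2 = 3)
a(r) = -50 (a(r) = (1 + 4)*(-2*5) = 5*(-10) = -50)
a(X)² = (-50)² = 2500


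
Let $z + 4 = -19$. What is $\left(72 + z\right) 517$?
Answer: $25333$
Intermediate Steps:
$z = -23$ ($z = -4 - 19 = -23$)
$\left(72 + z\right) 517 = \left(72 - 23\right) 517 = 49 \cdot 517 = 25333$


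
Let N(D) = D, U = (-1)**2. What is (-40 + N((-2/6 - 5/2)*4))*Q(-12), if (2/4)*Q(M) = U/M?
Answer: 77/9 ≈ 8.5556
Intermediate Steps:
U = 1
Q(M) = 2/M (Q(M) = 2*(1/M) = 2/M)
(-40 + N((-2/6 - 5/2)*4))*Q(-12) = (-40 + (-2/6 - 5/2)*4)*(2/(-12)) = (-40 + (-2*1/6 - 5*1/2)*4)*(2*(-1/12)) = (-40 + (-1/3 - 5/2)*4)*(-1/6) = (-40 - 17/6*4)*(-1/6) = (-40 - 34/3)*(-1/6) = -154/3*(-1/6) = 77/9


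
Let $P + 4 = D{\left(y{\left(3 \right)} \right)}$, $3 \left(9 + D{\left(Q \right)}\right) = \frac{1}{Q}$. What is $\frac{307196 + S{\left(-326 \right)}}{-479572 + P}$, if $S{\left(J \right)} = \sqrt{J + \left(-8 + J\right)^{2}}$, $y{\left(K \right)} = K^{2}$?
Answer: $- \frac{4147146}{6474397} - \frac{189 \sqrt{2270}}{12948794} \approx -0.64124$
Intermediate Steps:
$D{\left(Q \right)} = -9 + \frac{1}{3 Q}$
$P = - \frac{350}{27}$ ($P = -4 - \left(9 - \frac{1}{3 \cdot 3^{2}}\right) = -4 - \left(9 - \frac{1}{3 \cdot 9}\right) = -4 + \left(-9 + \frac{1}{3} \cdot \frac{1}{9}\right) = -4 + \left(-9 + \frac{1}{27}\right) = -4 - \frac{242}{27} = - \frac{350}{27} \approx -12.963$)
$\frac{307196 + S{\left(-326 \right)}}{-479572 + P} = \frac{307196 + \sqrt{-326 + \left(-8 - 326\right)^{2}}}{-479572 - \frac{350}{27}} = \frac{307196 + \sqrt{-326 + \left(-334\right)^{2}}}{- \frac{12948794}{27}} = \left(307196 + \sqrt{-326 + 111556}\right) \left(- \frac{27}{12948794}\right) = \left(307196 + \sqrt{111230}\right) \left(- \frac{27}{12948794}\right) = \left(307196 + 7 \sqrt{2270}\right) \left(- \frac{27}{12948794}\right) = - \frac{4147146}{6474397} - \frac{189 \sqrt{2270}}{12948794}$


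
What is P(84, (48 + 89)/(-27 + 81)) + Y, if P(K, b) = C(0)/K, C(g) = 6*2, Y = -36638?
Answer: -256465/7 ≈ -36638.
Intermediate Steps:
C(g) = 12
P(K, b) = 12/K
P(84, (48 + 89)/(-27 + 81)) + Y = 12/84 - 36638 = 12*(1/84) - 36638 = ⅐ - 36638 = -256465/7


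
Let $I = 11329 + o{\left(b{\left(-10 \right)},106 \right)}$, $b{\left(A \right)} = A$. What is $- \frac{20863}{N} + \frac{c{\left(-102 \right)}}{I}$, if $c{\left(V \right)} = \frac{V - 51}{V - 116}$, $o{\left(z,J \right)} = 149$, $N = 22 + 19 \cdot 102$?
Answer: $- \frac{4350265181}{408693320} \approx -10.644$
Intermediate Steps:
$N = 1960$ ($N = 22 + 1938 = 1960$)
$c{\left(V \right)} = \frac{-51 + V}{-116 + V}$
$I = 11478$ ($I = 11329 + 149 = 11478$)
$- \frac{20863}{N} + \frac{c{\left(-102 \right)}}{I} = - \frac{20863}{1960} + \frac{\frac{1}{-116 - 102} \left(-51 - 102\right)}{11478} = \left(-20863\right) \frac{1}{1960} + \frac{1}{-218} \left(-153\right) \frac{1}{11478} = - \frac{20863}{1960} + \left(- \frac{1}{218}\right) \left(-153\right) \frac{1}{11478} = - \frac{20863}{1960} + \frac{153}{218} \cdot \frac{1}{11478} = - \frac{20863}{1960} + \frac{51}{834068} = - \frac{4350265181}{408693320}$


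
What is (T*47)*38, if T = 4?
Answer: 7144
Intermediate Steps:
(T*47)*38 = (4*47)*38 = 188*38 = 7144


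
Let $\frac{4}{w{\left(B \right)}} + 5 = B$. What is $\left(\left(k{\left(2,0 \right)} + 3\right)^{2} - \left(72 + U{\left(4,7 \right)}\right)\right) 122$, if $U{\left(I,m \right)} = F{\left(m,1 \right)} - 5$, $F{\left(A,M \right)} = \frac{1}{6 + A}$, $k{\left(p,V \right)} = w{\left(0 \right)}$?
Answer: $- \frac{2467694}{325} \approx -7592.9$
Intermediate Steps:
$w{\left(B \right)} = \frac{4}{-5 + B}$
$k{\left(p,V \right)} = - \frac{4}{5}$ ($k{\left(p,V \right)} = \frac{4}{-5 + 0} = \frac{4}{-5} = 4 \left(- \frac{1}{5}\right) = - \frac{4}{5}$)
$U{\left(I,m \right)} = -5 + \frac{1}{6 + m}$ ($U{\left(I,m \right)} = \frac{1}{6 + m} - 5 = -5 + \frac{1}{6 + m}$)
$\left(\left(k{\left(2,0 \right)} + 3\right)^{2} - \left(72 + U{\left(4,7 \right)}\right)\right) 122 = \left(\left(- \frac{4}{5} + 3\right)^{2} - \left(72 + \frac{-29 - 35}{6 + 7}\right)\right) 122 = \left(\left(\frac{11}{5}\right)^{2} - \left(72 + \frac{-29 - 35}{13}\right)\right) 122 = \left(\frac{121}{25} - \left(72 - \frac{64}{13}\right)\right) 122 = \left(\frac{121}{25} - \frac{872}{13}\right) 122 = \left(- \frac{20227}{325}\right) 122 = - \frac{2467694}{325}$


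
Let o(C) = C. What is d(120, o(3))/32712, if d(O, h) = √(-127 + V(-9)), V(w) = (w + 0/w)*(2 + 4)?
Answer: I*√181/32712 ≈ 0.00041127*I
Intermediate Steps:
V(w) = 6*w (V(w) = (w + 0)*6 = w*6 = 6*w)
d(O, h) = I*√181 (d(O, h) = √(-127 + 6*(-9)) = √(-127 - 54) = √(-181) = I*√181)
d(120, o(3))/32712 = (I*√181)/32712 = (I*√181)*(1/32712) = I*√181/32712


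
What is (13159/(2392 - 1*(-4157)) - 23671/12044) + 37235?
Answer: 2936957134277/78876156 ≈ 37235.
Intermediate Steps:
(13159/(2392 - 1*(-4157)) - 23671/12044) + 37235 = (13159/(2392 + 4157) - 23671*1/12044) + 37235 = (13159/6549 - 23671/12044) + 37235 = 3465617/78876156 + 37235 = 2936957134277/78876156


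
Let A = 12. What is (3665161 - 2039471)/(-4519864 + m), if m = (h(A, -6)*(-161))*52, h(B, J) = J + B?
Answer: -812845/2285048 ≈ -0.35572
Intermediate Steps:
h(B, J) = B + J
m = -50232 (m = ((12 - 6)*(-161))*52 = (6*(-161))*52 = -966*52 = -50232)
(3665161 - 2039471)/(-4519864 + m) = (3665161 - 2039471)/(-4519864 - 50232) = 1625690/(-4570096) = 1625690*(-1/4570096) = -812845/2285048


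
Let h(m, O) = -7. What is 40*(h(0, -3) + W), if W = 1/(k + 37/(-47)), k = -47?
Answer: -315380/1123 ≈ -280.84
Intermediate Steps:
W = -47/2246 (W = 1/(-47 + 37/(-47)) = 1/(-47 + 37*(-1/47)) = 1/(-47 - 37/47) = 1/(-2246/47) = -47/2246 ≈ -0.020926)
40*(h(0, -3) + W) = 40*(-7 - 47/2246) = 40*(-15769/2246) = -315380/1123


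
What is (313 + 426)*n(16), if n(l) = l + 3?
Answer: 14041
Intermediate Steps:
n(l) = 3 + l
(313 + 426)*n(16) = (313 + 426)*(3 + 16) = 739*19 = 14041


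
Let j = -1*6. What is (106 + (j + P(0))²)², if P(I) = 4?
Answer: 12100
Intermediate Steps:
j = -6
(106 + (j + P(0))²)² = (106 + (-6 + 4)²)² = (106 + (-2)²)² = (106 + 4)² = 110² = 12100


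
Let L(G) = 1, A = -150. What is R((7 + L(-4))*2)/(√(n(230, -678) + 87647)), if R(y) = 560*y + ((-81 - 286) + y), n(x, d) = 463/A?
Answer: 43045*√78879522/13146587 ≈ 29.080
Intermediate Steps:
n(x, d) = -463/150 (n(x, d) = 463/(-150) = 463*(-1/150) = -463/150)
R(y) = -367 + 561*y (R(y) = 560*y + (-367 + y) = -367 + 561*y)
R((7 + L(-4))*2)/(√(n(230, -678) + 87647)) = (-367 + 561*((7 + 1)*2))/(√(-463/150 + 87647)) = (-367 + 561*(8*2))/(√(13146587/150)) = (-367 + 561*16)/((√78879522/30)) = (-367 + 8976)*(5*√78879522/13146587) = 8609*(5*√78879522/13146587) = 43045*√78879522/13146587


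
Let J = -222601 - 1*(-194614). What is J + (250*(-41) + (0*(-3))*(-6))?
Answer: -38237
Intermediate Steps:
J = -27987 (J = -222601 + 194614 = -27987)
J + (250*(-41) + (0*(-3))*(-6)) = -27987 + (250*(-41) + (0*(-3))*(-6)) = -27987 + (-10250 + 0*(-6)) = -27987 + (-10250 + 0) = -27987 - 10250 = -38237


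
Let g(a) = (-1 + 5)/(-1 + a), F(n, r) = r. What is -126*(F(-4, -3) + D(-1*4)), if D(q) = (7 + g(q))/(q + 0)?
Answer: 5733/10 ≈ 573.30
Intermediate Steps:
g(a) = 4/(-1 + a)
D(q) = (7 + 4/(-1 + q))/q (D(q) = (7 + 4/(-1 + q))/(q + 0) = (7 + 4/(-1 + q))/q)
-126*(F(-4, -3) + D(-1*4)) = -126*(-3 + (-3 + 7*(-1*4))/(((-1*4))*(-1 - 1*4))) = -126*(-3 + (-3 + 7*(-4))/((-4)*(-1 - 4))) = -126*(-3 - ¼*(-3 - 28)/(-5)) = -126*(-3 - ¼*(-⅕)*(-31)) = -126*(-3 - 31/20) = -126*(-91/20) = 5733/10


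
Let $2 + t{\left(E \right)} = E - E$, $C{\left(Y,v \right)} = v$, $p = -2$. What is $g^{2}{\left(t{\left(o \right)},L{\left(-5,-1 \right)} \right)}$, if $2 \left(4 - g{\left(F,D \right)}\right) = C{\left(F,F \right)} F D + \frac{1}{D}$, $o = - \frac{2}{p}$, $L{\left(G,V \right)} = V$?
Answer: $\frac{169}{4} \approx 42.25$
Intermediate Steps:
$o = 1$ ($o = - \frac{2}{-2} = \left(-2\right) \left(- \frac{1}{2}\right) = 1$)
$t{\left(E \right)} = -2$ ($t{\left(E \right)} = -2 + \left(E - E\right) = -2 + 0 = -2$)
$g{\left(F,D \right)} = 4 - \frac{1}{2 D} - \frac{D F^{2}}{2}$ ($g{\left(F,D \right)} = 4 - \frac{F F D + \frac{1}{D}}{2} = 4 - \frac{F^{2} D + \frac{1}{D}}{2} = 4 - \frac{D F^{2} + \frac{1}{D}}{2} = 4 - \frac{\frac{1}{D} + D F^{2}}{2} = 4 - \left(\frac{1}{2 D} + \frac{D F^{2}}{2}\right) = 4 - \frac{1}{2 D} - \frac{D F^{2}}{2}$)
$g^{2}{\left(t{\left(o \right)},L{\left(-5,-1 \right)} \right)} = \left(4 - \frac{1}{2 \left(-1\right)} - - \frac{\left(-2\right)^{2}}{2}\right)^{2} = \left(4 - - \frac{1}{2} - \left(- \frac{1}{2}\right) 4\right)^{2} = \left(4 + \frac{1}{2} + 2\right)^{2} = \left(\frac{13}{2}\right)^{2} = \frac{169}{4}$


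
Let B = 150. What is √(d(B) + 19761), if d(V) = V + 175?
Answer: 11*√166 ≈ 141.73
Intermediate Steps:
d(V) = 175 + V
√(d(B) + 19761) = √((175 + 150) + 19761) = √(325 + 19761) = √20086 = 11*√166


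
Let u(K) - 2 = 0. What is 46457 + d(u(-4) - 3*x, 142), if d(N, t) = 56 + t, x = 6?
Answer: 46655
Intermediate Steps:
u(K) = 2 (u(K) = 2 + 0 = 2)
46457 + d(u(-4) - 3*x, 142) = 46457 + (56 + 142) = 46457 + 198 = 46655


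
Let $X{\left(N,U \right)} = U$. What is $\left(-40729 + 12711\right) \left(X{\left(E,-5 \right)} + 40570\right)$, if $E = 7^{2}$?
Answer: $-1136550170$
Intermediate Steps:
$E = 49$
$\left(-40729 + 12711\right) \left(X{\left(E,-5 \right)} + 40570\right) = \left(-40729 + 12711\right) \left(-5 + 40570\right) = \left(-28018\right) 40565 = -1136550170$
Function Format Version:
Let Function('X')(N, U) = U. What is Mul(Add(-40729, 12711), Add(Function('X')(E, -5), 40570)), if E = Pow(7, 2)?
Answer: -1136550170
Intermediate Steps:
E = 49
Mul(Add(-40729, 12711), Add(Function('X')(E, -5), 40570)) = Mul(Add(-40729, 12711), Add(-5, 40570)) = Mul(-28018, 40565) = -1136550170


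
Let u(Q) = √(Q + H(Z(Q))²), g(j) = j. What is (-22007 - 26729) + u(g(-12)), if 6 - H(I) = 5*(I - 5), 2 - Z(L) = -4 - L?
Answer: -48736 + √3709 ≈ -48675.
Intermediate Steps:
Z(L) = 6 + L (Z(L) = 2 - (-4 - L) = 2 + (4 + L) = 6 + L)
H(I) = 31 - 5*I (H(I) = 6 - 5*(I - 5) = 6 - 5*(-5 + I) = 6 - (-25 + 5*I) = 6 + (25 - 5*I) = 31 - 5*I)
u(Q) = √(Q + (1 - 5*Q)²) (u(Q) = √(Q + (31 - 5*(6 + Q))²) = √(Q + (31 + (-30 - 5*Q))²) = √(Q + (1 - 5*Q)²))
(-22007 - 26729) + u(g(-12)) = (-22007 - 26729) + √(-12 + (-1 + 5*(-12))²) = -48736 + √(-12 + (-1 - 60)²) = -48736 + √(-12 + (-61)²) = -48736 + √(-12 + 3721) = -48736 + √3709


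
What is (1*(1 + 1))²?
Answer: 4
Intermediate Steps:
(1*(1 + 1))² = (1*2)² = 2² = 4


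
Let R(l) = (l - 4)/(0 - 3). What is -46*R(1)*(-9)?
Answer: 414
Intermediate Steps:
R(l) = 4/3 - l/3 (R(l) = (-4 + l)/(-3) = (-4 + l)*(-⅓) = 4/3 - l/3)
-46*R(1)*(-9) = -46*(4/3 - ⅓*1)*(-9) = -46*(4/3 - ⅓)*(-9) = -46*1*(-9) = -46*(-9) = 414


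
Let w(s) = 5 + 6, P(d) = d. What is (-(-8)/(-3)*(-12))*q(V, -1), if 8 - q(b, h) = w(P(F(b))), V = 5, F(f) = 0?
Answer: -96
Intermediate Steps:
w(s) = 11
q(b, h) = -3 (q(b, h) = 8 - 1*11 = 8 - 11 = -3)
(-(-8)/(-3)*(-12))*q(V, -1) = (-(-8)/(-3)*(-12))*(-3) = (-(-8)*(-1)/3*(-12))*(-3) = (-4*2/3*(-12))*(-3) = -8/3*(-12)*(-3) = 32*(-3) = -96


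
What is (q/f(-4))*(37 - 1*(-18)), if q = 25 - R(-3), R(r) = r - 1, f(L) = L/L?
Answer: 1595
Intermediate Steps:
f(L) = 1
R(r) = -1 + r
q = 29 (q = 25 - (-1 - 3) = 25 - 1*(-4) = 25 + 4 = 29)
(q/f(-4))*(37 - 1*(-18)) = (29/1)*(37 - 1*(-18)) = (29*1)*(37 + 18) = 29*55 = 1595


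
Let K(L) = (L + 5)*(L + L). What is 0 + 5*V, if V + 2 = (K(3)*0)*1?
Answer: -10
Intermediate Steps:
K(L) = 2*L*(5 + L) (K(L) = (5 + L)*(2*L) = 2*L*(5 + L))
V = -2 (V = -2 + ((2*3*(5 + 3))*0)*1 = -2 + ((2*3*8)*0)*1 = -2 + (48*0)*1 = -2 + 0*1 = -2 + 0 = -2)
0 + 5*V = 0 + 5*(-2) = 0 - 10 = -10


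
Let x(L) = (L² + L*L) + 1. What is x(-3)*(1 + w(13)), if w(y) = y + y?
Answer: 513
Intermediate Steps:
w(y) = 2*y
x(L) = 1 + 2*L² (x(L) = (L² + L²) + 1 = 2*L² + 1 = 1 + 2*L²)
x(-3)*(1 + w(13)) = (1 + 2*(-3)²)*(1 + 2*13) = (1 + 2*9)*(1 + 26) = (1 + 18)*27 = 19*27 = 513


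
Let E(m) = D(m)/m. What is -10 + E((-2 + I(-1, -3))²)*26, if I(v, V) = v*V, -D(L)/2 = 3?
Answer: -166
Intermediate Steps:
D(L) = -6 (D(L) = -2*3 = -6)
I(v, V) = V*v
E(m) = -6/m
-10 + E((-2 + I(-1, -3))²)*26 = -10 - 6/(-2 - 3*(-1))²*26 = -10 - 6/(-2 + 3)²*26 = -10 - 6/(1²)*26 = -10 - 6/1*26 = -10 - 6*1*26 = -10 - 6*26 = -10 - 156 = -166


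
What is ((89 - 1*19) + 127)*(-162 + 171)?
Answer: 1773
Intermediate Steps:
((89 - 1*19) + 127)*(-162 + 171) = ((89 - 19) + 127)*9 = (70 + 127)*9 = 197*9 = 1773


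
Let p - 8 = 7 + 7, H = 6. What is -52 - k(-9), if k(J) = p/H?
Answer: -167/3 ≈ -55.667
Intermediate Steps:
p = 22 (p = 8 + (7 + 7) = 8 + 14 = 22)
k(J) = 11/3 (k(J) = 22/6 = 22*(⅙) = 11/3)
-52 - k(-9) = -52 - 1*11/3 = -52 - 11/3 = -167/3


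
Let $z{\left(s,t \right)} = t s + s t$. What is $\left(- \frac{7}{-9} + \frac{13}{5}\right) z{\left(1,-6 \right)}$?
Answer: $- \frac{608}{15} \approx -40.533$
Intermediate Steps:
$z{\left(s,t \right)} = 2 s t$ ($z{\left(s,t \right)} = s t + s t = 2 s t$)
$\left(- \frac{7}{-9} + \frac{13}{5}\right) z{\left(1,-6 \right)} = \left(- \frac{7}{-9} + \frac{13}{5}\right) 2 \cdot 1 \left(-6\right) = \left(\left(-7\right) \left(- \frac{1}{9}\right) + 13 \cdot \frac{1}{5}\right) \left(-12\right) = \left(\frac{7}{9} + \frac{13}{5}\right) \left(-12\right) = \frac{152}{45} \left(-12\right) = - \frac{608}{15}$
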